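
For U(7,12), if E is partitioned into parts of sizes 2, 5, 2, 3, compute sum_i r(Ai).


r(Ai) = min(|Ai|, 7) for each part.
Sum = min(2,7) + min(5,7) + min(2,7) + min(3,7)
    = 2 + 5 + 2 + 3
    = 12.

12


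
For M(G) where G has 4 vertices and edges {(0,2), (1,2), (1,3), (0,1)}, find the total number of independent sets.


An independent set in a graphic matroid is an acyclic edge subset.
G has 4 vertices and 4 edges.
Enumerate all 2^4 = 16 subsets, checking for acyclicity.
Total independent sets = 14.

14


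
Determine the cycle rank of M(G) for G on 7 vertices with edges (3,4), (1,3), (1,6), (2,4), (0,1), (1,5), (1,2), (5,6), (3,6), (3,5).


Cycle rank (nullity) = |E| - r(M) = |E| - (|V| - c).
|E| = 10, |V| = 7, c = 1.
Nullity = 10 - (7 - 1) = 10 - 6 = 4.

4


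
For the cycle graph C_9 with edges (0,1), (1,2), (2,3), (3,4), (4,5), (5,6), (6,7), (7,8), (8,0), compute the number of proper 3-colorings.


P(C_9, k) = (k-1)^9 + (-1)^9*(k-1).
P(3) = (2)^9 - 2
= 512 - 2 = 510.

510


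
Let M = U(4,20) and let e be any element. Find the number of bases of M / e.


Contracting e from U(4,20) gives U(3,19).
Bases of U(3,19) = C(19,3) = 19! / (3! * 16!) = 969.

969


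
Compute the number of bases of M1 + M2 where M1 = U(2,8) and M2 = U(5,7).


Bases of a direct sum M1 + M2: |B| = |B(M1)| * |B(M2)|.
|B(U(2,8))| = C(8,2) = 28.
|B(U(5,7))| = C(7,5) = 21.
Total bases = 28 * 21 = 588.

588


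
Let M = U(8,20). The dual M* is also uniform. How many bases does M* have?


The dual of U(r,n) is U(n-r, n) = U(12,20).
Bases of U(12,20) are all (12)-element subsets.
|B(M*)| = C(20,12) = 125970.

125970


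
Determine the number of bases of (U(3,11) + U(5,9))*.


(M1+M2)* = M1* + M2*.
M1* = U(8,11), bases: C(11,8) = 165.
M2* = U(4,9), bases: C(9,4) = 126.
|B(M*)| = 165 * 126 = 20790.

20790


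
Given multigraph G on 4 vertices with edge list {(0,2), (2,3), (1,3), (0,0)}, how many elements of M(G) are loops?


In a graphic matroid, a loop is a self-loop edge (u,u) with rank 0.
Examining all 4 edges for self-loops...
Self-loops found: (0,0)
Number of loops = 1.

1


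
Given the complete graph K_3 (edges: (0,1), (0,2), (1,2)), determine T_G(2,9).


T(K_3; x,y) = x^2 + x + y.
T(2,9) = 4 + 2 + 9 = 15.

15


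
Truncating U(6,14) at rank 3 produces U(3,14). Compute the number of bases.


Truncating U(6,14) to rank 3 gives U(3,14).
Bases of U(3,14) are all 3-element subsets of 14 elements.
Number of bases = C(14,3) = (14 * 13 * 12) / (1 * 2 * 3) = 364.

364


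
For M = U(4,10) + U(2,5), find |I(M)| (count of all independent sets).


For a direct sum, |I(M1+M2)| = |I(M1)| * |I(M2)|.
|I(U(4,10))| = sum C(10,k) for k=0..4 = 386.
|I(U(2,5))| = sum C(5,k) for k=0..2 = 16.
Total = 386 * 16 = 6176.

6176


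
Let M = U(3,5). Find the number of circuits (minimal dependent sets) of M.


In U(3,5), circuits are the (4)-element subsets.
Any set of 4 elements is dependent, and removing any one element gives
an independent set of size 3, so it is a minimal dependent set.
Number of circuits = C(5,4) = 5! / (4! * 1!) = 5.

5


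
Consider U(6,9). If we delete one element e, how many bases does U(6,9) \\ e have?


Deleting e from U(6,9) gives U(6,8) since n > r.
Bases of U(6,8) = C(8,6) = 28.

28


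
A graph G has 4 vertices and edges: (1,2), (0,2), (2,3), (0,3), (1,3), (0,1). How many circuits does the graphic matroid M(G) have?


A circuit in a graphic matroid = edge set of a simple cycle.
G has 4 vertices and 6 edges.
Enumerating all minimal edge subsets forming cycles...
Total circuits found: 7.

7


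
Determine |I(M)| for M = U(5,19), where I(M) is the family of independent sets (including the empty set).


Independent sets of U(5,19) are all subsets of size <= 5.
Count = C(19,0) + C(19,1) + C(19,2) + C(19,3) + C(19,4) + C(19,5)
     = 1 + 19 + 171 + 969 + 3876 + 11628
     = 16664.

16664


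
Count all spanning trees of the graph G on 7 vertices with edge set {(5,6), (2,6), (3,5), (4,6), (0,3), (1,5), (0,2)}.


By Kirchhoff's matrix tree theorem, the number of spanning trees equals
the determinant of any cofactor of the Laplacian matrix L.
G has 7 vertices and 7 edges.
Computing the (6 x 6) cofactor determinant gives 5.

5


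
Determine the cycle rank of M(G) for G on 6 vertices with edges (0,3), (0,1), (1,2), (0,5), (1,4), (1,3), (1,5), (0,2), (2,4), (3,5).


Cycle rank (nullity) = |E| - r(M) = |E| - (|V| - c).
|E| = 10, |V| = 6, c = 1.
Nullity = 10 - (6 - 1) = 10 - 5 = 5.

5


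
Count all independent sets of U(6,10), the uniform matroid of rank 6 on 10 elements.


Independent sets of U(6,10) are all subsets of size <= 6.
Count = (10 choose 0) + (10 choose 1) + (10 choose 2) + (10 choose 3) + (10 choose 4) + (10 choose 5) + (10 choose 6)
     = 1 + 10 + 45 + 120 + 210 + 252 + 210
     = 848.

848


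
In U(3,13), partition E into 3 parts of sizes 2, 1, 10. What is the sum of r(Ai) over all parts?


r(Ai) = min(|Ai|, 3) for each part.
Sum = min(2,3) + min(1,3) + min(10,3)
    = 2 + 1 + 3
    = 6.

6


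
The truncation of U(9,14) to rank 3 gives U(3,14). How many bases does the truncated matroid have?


Truncating U(9,14) to rank 3 gives U(3,14).
Bases of U(3,14) are all 3-element subsets of 14 elements.
Number of bases = (14 choose 3) = 364.

364


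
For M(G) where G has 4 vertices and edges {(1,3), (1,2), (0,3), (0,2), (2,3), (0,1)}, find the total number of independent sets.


An independent set in a graphic matroid is an acyclic edge subset.
G has 4 vertices and 6 edges.
Enumerate all 2^6 = 64 subsets, checking for acyclicity.
Total independent sets = 38.

38


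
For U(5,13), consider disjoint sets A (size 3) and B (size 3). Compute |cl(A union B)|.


|A union B| = 3 + 3 = 6 (disjoint).
In U(5,13), cl(S) = S if |S| < 5, else cl(S) = E.
Since 6 >= 5, cl(A union B) = E.
|cl(A union B)| = 13.

13


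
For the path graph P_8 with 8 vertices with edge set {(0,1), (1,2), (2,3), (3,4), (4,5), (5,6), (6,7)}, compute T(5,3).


A path on 8 vertices is a tree with 7 edges.
T(x,y) = x^(7) for any tree.
T(5,3) = 5^7 = 78125.

78125


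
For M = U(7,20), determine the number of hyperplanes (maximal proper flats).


Hyperplanes of U(7,20) are flats of rank 6.
In a uniform matroid, these are exactly the (6)-element subsets.
Count = C(20,6) = 38760.

38760


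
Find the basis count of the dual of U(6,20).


The dual of U(r,n) is U(n-r, n) = U(14,20).
Bases of U(14,20) are all (14)-element subsets.
|B(M*)| = C(20,14) = 38760.

38760


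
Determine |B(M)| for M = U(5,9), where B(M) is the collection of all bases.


Bases of U(5,9) are all 5-element subsets of the 9-element ground set.
Number of bases = C(9,5).
C(9,5) = 126.

126


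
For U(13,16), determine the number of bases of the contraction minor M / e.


Contracting e from U(13,16) gives U(12,15).
Bases of U(12,15) = (15 choose 12) = 455.

455


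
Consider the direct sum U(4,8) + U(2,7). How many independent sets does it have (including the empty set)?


For a direct sum, |I(M1+M2)| = |I(M1)| * |I(M2)|.
|I(U(4,8))| = sum C(8,k) for k=0..4 = 163.
|I(U(2,7))| = sum C(7,k) for k=0..2 = 29.
Total = 163 * 29 = 4727.

4727


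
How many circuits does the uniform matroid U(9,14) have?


In U(9,14), circuits are the (10)-element subsets.
Any set of 10 elements is dependent, and removing any one element gives
an independent set of size 9, so it is a minimal dependent set.
Number of circuits = (14 choose 10) = 1001.

1001


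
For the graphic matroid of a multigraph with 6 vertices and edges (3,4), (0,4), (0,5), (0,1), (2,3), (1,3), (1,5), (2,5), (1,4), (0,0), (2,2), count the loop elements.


In a graphic matroid, a loop is a self-loop edge (u,u) with rank 0.
Examining all 11 edges for self-loops...
Self-loops found: (0,0), (2,2)
Number of loops = 2.

2


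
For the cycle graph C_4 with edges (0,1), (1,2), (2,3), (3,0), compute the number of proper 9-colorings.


P(C_4, k) = (k-1)^4 + (-1)^4*(k-1).
P(9) = (8)^4 + 8
= 4096 + 8 = 4104.

4104


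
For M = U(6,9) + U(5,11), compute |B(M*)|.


(M1+M2)* = M1* + M2*.
M1* = U(3,9), bases: C(9,3) = 84.
M2* = U(6,11), bases: C(11,6) = 462.
|B(M*)| = 84 * 462 = 38808.

38808


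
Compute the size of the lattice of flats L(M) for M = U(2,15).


Flats of U(2,15): every subset of size < 2 is a flat, plus E itself.
Count = (15 choose 0) + (15 choose 1) + 1
     = 1 + 15 + 1
     = 17.

17


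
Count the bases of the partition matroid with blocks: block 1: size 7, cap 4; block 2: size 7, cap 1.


A basis picks exactly ci elements from block i.
Number of bases = product of C(|Si|, ci).
= C(7,4) * C(7,1)
= 35 * 7
= 245.

245


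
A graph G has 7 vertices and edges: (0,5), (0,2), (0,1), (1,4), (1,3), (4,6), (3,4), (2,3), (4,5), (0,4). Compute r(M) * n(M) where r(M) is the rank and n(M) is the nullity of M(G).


r(M) = |V| - c = 7 - 1 = 6.
nullity = |E| - r(M) = 10 - 6 = 4.
Product = 6 * 4 = 24.

24


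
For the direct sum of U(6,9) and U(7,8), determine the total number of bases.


Bases of a direct sum M1 + M2: |B| = |B(M1)| * |B(M2)|.
|B(U(6,9))| = C(9,6) = 84.
|B(U(7,8))| = C(8,7) = 8.
Total bases = 84 * 8 = 672.

672


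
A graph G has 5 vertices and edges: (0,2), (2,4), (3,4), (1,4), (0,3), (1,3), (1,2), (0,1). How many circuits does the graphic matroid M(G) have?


A circuit in a graphic matroid = edge set of a simple cycle.
G has 5 vertices and 8 edges.
Enumerating all minimal edge subsets forming cycles...
Total circuits found: 13.

13


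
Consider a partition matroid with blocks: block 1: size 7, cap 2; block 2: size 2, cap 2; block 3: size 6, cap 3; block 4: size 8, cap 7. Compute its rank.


Rank of a partition matroid = sum of min(|Si|, ci) for each block.
= min(7,2) + min(2,2) + min(6,3) + min(8,7)
= 2 + 2 + 3 + 7
= 14.

14


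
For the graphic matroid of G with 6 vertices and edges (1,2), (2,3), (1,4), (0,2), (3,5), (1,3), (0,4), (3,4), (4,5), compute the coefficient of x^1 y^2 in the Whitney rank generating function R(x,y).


R(x,y) = sum over A in 2^E of x^(r(E)-r(A)) * y^(|A|-r(A)).
G has 6 vertices, 9 edges. r(E) = 5.
Enumerate all 2^9 = 512 subsets.
Count subsets with r(E)-r(A)=1 and |A|-r(A)=2: 17.

17


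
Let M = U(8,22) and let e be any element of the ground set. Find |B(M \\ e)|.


Deleting e from U(8,22) gives U(8,21) since n > r.
Bases of U(8,21) = (21 choose 8) = 203490.

203490


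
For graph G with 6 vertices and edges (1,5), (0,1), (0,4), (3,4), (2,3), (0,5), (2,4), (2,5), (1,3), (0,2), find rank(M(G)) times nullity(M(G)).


r(M) = |V| - c = 6 - 1 = 5.
nullity = |E| - r(M) = 10 - 5 = 5.
Product = 5 * 5 = 25.

25


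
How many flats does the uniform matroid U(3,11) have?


Flats of U(3,11): every subset of size < 3 is a flat, plus E itself.
Count = (11 choose 0) + (11 choose 1) + (11 choose 2) + 1
     = 1 + 11 + 55 + 1
     = 68.

68


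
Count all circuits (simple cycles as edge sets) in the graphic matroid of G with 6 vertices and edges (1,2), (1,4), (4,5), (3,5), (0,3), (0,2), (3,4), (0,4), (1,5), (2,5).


A circuit in a graphic matroid = edge set of a simple cycle.
G has 6 vertices and 10 edges.
Enumerating all minimal edge subsets forming cycles...
Total circuits found: 23.

23


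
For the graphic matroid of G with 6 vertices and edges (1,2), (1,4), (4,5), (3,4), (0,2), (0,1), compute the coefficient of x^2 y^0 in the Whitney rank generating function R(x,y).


R(x,y) = sum over A in 2^E of x^(r(E)-r(A)) * y^(|A|-r(A)).
G has 6 vertices, 6 edges. r(E) = 5.
Enumerate all 2^6 = 64 subsets.
Count subsets with r(E)-r(A)=2 and |A|-r(A)=0: 19.

19


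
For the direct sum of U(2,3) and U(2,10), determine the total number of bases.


Bases of a direct sum M1 + M2: |B| = |B(M1)| * |B(M2)|.
|B(U(2,3))| = C(3,2) = 3.
|B(U(2,10))| = C(10,2) = 45.
Total bases = 3 * 45 = 135.

135


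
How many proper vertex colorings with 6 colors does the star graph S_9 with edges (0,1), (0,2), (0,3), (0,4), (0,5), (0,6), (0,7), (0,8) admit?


P(tree, k) = k * (k-1)^(8) for any tree on 9 vertices.
P(6) = 6 * 5^8 = 6 * 390625 = 2343750.

2343750


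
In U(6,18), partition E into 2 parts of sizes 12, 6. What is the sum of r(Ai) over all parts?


r(Ai) = min(|Ai|, 6) for each part.
Sum = min(12,6) + min(6,6)
    = 6 + 6
    = 12.

12


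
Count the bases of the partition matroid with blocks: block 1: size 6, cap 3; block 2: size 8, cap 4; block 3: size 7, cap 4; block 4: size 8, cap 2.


A basis picks exactly ci elements from block i.
Number of bases = product of C(|Si|, ci).
= C(6,3) * C(8,4) * C(7,4) * C(8,2)
= 20 * 70 * 35 * 28
= 1372000.

1372000


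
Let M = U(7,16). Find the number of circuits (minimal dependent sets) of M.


In U(7,16), circuits are the (8)-element subsets.
Any set of 8 elements is dependent, and removing any one element gives
an independent set of size 7, so it is a minimal dependent set.
Number of circuits = C(16,8) = 12870.

12870


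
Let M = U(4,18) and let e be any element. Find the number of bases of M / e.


Contracting e from U(4,18) gives U(3,17).
Bases of U(3,17) = C(17,3) = 17! / (3! * 14!) = 680.

680


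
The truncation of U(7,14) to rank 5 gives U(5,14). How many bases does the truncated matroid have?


Truncating U(7,14) to rank 5 gives U(5,14).
Bases of U(5,14) are all 5-element subsets of 14 elements.
Number of bases = (14 choose 5) = 2002.

2002


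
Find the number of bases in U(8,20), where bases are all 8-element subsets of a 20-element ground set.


Bases of U(8,20) are all 8-element subsets of the 20-element ground set.
Number of bases = C(20,8).
C(20,8) = 20! / (8! * 12!) = 125970.

125970


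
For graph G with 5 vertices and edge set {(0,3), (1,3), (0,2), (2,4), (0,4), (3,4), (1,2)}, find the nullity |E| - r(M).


Cycle rank (nullity) = |E| - r(M) = |E| - (|V| - c).
|E| = 7, |V| = 5, c = 1.
Nullity = 7 - (5 - 1) = 7 - 4 = 3.

3


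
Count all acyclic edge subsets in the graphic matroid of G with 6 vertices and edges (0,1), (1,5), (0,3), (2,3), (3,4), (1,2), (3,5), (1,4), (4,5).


An independent set in a graphic matroid is an acyclic edge subset.
G has 6 vertices and 9 edges.
Enumerate all 2^9 = 512 subsets, checking for acyclicity.
Total independent sets = 300.

300


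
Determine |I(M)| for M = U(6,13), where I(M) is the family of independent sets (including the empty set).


Independent sets of U(6,13) are all subsets of size <= 6.
Count = (13 choose 0) + (13 choose 1) + (13 choose 2) + (13 choose 3) + (13 choose 4) + (13 choose 5) + (13 choose 6)
     = 1 + 13 + 78 + 286 + 715 + 1287 + 1716
     = 4096.

4096


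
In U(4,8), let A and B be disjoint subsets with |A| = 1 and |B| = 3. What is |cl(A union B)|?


|A union B| = 1 + 3 = 4 (disjoint).
In U(4,8), cl(S) = S if |S| < 4, else cl(S) = E.
Since 4 >= 4, cl(A union B) = E.
|cl(A union B)| = 8.

8


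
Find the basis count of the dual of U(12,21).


The dual of U(r,n) is U(n-r, n) = U(9,21).
Bases of U(9,21) are all (9)-element subsets.
|B(M*)| = C(21,9) = 293930.

293930


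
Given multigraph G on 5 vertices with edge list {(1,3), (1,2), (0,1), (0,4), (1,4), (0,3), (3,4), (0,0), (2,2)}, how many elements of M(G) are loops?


In a graphic matroid, a loop is a self-loop edge (u,u) with rank 0.
Examining all 9 edges for self-loops...
Self-loops found: (0,0), (2,2)
Number of loops = 2.

2


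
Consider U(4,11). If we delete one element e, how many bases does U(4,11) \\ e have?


Deleting e from U(4,11) gives U(4,10) since n > r.
Bases of U(4,10) = (10 choose 4) = 210.

210


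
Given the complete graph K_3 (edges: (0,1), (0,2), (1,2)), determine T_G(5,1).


T(K_3; x,y) = x^2 + x + y.
T(5,1) = 25 + 5 + 1 = 31.

31


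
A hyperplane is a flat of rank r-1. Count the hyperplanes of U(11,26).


Hyperplanes of U(11,26) are flats of rank 10.
In a uniform matroid, these are exactly the (10)-element subsets.
Count = C(26,10) = 26! / (10! * 16!) = 5311735.

5311735


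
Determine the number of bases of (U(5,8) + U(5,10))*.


(M1+M2)* = M1* + M2*.
M1* = U(3,8), bases: C(8,3) = 56.
M2* = U(5,10), bases: C(10,5) = 252.
|B(M*)| = 56 * 252 = 14112.

14112


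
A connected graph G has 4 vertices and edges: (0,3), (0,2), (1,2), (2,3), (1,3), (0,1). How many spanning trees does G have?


By Kirchhoff's matrix tree theorem, the number of spanning trees equals
the determinant of any cofactor of the Laplacian matrix L.
G has 4 vertices and 6 edges.
Computing the (3 x 3) cofactor determinant gives 16.

16


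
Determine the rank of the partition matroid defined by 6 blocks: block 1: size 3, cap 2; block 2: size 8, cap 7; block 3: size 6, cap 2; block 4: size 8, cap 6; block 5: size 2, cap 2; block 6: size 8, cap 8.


Rank of a partition matroid = sum of min(|Si|, ci) for each block.
= min(3,2) + min(8,7) + min(6,2) + min(8,6) + min(2,2) + min(8,8)
= 2 + 7 + 2 + 6 + 2 + 8
= 27.

27


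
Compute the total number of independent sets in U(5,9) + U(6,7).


For a direct sum, |I(M1+M2)| = |I(M1)| * |I(M2)|.
|I(U(5,9))| = sum C(9,k) for k=0..5 = 382.
|I(U(6,7))| = sum C(7,k) for k=0..6 = 127.
Total = 382 * 127 = 48514.

48514


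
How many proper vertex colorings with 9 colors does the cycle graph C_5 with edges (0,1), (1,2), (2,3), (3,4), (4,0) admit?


P(C_5, k) = (k-1)^5 + (-1)^5*(k-1).
P(9) = (8)^5 - 8
= 32768 - 8 = 32760.

32760


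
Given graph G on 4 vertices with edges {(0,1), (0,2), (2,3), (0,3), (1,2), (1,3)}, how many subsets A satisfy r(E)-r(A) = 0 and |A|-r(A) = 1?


R(x,y) = sum over A in 2^E of x^(r(E)-r(A)) * y^(|A|-r(A)).
G has 4 vertices, 6 edges. r(E) = 3.
Enumerate all 2^6 = 64 subsets.
Count subsets with r(E)-r(A)=0 and |A|-r(A)=1: 15.

15


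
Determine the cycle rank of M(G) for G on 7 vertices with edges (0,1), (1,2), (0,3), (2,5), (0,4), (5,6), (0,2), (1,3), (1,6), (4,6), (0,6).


Cycle rank (nullity) = |E| - r(M) = |E| - (|V| - c).
|E| = 11, |V| = 7, c = 1.
Nullity = 11 - (7 - 1) = 11 - 6 = 5.

5


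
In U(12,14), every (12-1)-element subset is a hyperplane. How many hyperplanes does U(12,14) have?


Hyperplanes of U(12,14) are flats of rank 11.
In a uniform matroid, these are exactly the (11)-element subsets.
Count = C(14,11) = 14! / (11! * 3!) = 364.

364


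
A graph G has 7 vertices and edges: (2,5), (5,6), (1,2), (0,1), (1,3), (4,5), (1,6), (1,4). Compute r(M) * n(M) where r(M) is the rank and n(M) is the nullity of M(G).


r(M) = |V| - c = 7 - 1 = 6.
nullity = |E| - r(M) = 8 - 6 = 2.
Product = 6 * 2 = 12.

12


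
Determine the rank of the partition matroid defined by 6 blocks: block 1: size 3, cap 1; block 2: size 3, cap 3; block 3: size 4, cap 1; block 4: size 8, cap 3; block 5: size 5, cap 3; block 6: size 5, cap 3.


Rank of a partition matroid = sum of min(|Si|, ci) for each block.
= min(3,1) + min(3,3) + min(4,1) + min(8,3) + min(5,3) + min(5,3)
= 1 + 3 + 1 + 3 + 3 + 3
= 14.

14


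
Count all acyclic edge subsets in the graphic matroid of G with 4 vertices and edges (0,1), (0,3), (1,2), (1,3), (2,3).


An independent set in a graphic matroid is an acyclic edge subset.
G has 4 vertices and 5 edges.
Enumerate all 2^5 = 32 subsets, checking for acyclicity.
Total independent sets = 24.

24


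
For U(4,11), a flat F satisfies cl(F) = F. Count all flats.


Flats of U(4,11): every subset of size < 4 is a flat, plus E itself.
Count = (11 choose 0) + (11 choose 1) + (11 choose 2) + (11 choose 3) + 1
     = 1 + 11 + 55 + 165 + 1
     = 233.

233


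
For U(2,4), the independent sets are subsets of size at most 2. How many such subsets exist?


Independent sets of U(2,4) are all subsets of size <= 2.
Count = C(4,0) + C(4,1) + C(4,2)
     = 1 + 4 + 6
     = 11.

11


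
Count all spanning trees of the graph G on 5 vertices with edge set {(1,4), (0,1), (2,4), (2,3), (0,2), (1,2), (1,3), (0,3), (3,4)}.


By Kirchhoff's matrix tree theorem, the number of spanning trees equals
the determinant of any cofactor of the Laplacian matrix L.
G has 5 vertices and 9 edges.
Computing the (4 x 4) cofactor determinant gives 75.

75


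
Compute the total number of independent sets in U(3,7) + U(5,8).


For a direct sum, |I(M1+M2)| = |I(M1)| * |I(M2)|.
|I(U(3,7))| = sum C(7,k) for k=0..3 = 64.
|I(U(5,8))| = sum C(8,k) for k=0..5 = 219.
Total = 64 * 219 = 14016.

14016


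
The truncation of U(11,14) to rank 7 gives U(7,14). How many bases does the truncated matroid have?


Truncating U(11,14) to rank 7 gives U(7,14).
Bases of U(7,14) are all 7-element subsets of 14 elements.
Number of bases = C(14,7) = 14! / (7! * 7!) = 3432.

3432


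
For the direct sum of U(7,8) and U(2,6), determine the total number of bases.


Bases of a direct sum M1 + M2: |B| = |B(M1)| * |B(M2)|.
|B(U(7,8))| = C(8,7) = 8.
|B(U(2,6))| = C(6,2) = 15.
Total bases = 8 * 15 = 120.

120


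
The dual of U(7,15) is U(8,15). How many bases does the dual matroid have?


The dual of U(r,n) is U(n-r, n) = U(8,15).
Bases of U(8,15) are all (8)-element subsets.
|B(M*)| = (15 choose 8) = 6435.

6435


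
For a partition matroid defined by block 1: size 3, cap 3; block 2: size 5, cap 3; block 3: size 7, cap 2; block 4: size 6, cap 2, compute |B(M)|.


A basis picks exactly ci elements from block i.
Number of bases = product of C(|Si|, ci).
= C(3,3) * C(5,3) * C(7,2) * C(6,2)
= 1 * 10 * 21 * 15
= 3150.

3150


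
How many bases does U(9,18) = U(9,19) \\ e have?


Deleting e from U(9,19) gives U(9,18) since n > r.
Bases of U(9,18) = (18 choose 9) = 48620.

48620


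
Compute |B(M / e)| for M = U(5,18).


Contracting e from U(5,18) gives U(4,17).
Bases of U(4,17) = C(17,4) = (17 * 16 * 15 * 14) / (1 * 2 * 3 * 4) = 2380.

2380


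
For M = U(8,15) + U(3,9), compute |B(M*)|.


(M1+M2)* = M1* + M2*.
M1* = U(7,15), bases: C(15,7) = 6435.
M2* = U(6,9), bases: C(9,6) = 84.
|B(M*)| = 6435 * 84 = 540540.

540540


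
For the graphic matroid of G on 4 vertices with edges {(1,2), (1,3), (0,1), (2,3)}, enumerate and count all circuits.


A circuit in a graphic matroid = edge set of a simple cycle.
G has 4 vertices and 4 edges.
Enumerating all minimal edge subsets forming cycles...
Total circuits found: 1.

1


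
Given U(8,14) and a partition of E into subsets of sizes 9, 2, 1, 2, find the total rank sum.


r(Ai) = min(|Ai|, 8) for each part.
Sum = min(9,8) + min(2,8) + min(1,8) + min(2,8)
    = 8 + 2 + 1 + 2
    = 13.

13


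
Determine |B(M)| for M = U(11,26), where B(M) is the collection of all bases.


Bases of U(11,26) are all 11-element subsets of the 26-element ground set.
Number of bases = C(26,11).
C(26,11) = 7726160.

7726160


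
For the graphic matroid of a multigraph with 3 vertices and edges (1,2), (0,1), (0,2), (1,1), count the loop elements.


In a graphic matroid, a loop is a self-loop edge (u,u) with rank 0.
Examining all 4 edges for self-loops...
Self-loops found: (1,1)
Number of loops = 1.

1


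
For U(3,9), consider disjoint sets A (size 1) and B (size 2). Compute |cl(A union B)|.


|A union B| = 1 + 2 = 3 (disjoint).
In U(3,9), cl(S) = S if |S| < 3, else cl(S) = E.
Since 3 >= 3, cl(A union B) = E.
|cl(A union B)| = 9.

9


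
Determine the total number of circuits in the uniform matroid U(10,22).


In U(10,22), circuits are the (11)-element subsets.
Any set of 11 elements is dependent, and removing any one element gives
an independent set of size 10, so it is a minimal dependent set.
Number of circuits = C(22,11) = 22! / (11! * 11!) = 705432.

705432


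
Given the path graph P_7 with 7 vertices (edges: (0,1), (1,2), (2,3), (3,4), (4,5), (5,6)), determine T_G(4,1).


A path on 7 vertices is a tree with 6 edges.
T(x,y) = x^(6) for any tree.
T(4,1) = 4^6 = 4096.

4096


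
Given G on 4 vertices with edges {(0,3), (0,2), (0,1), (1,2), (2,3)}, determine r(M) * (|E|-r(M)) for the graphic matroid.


r(M) = |V| - c = 4 - 1 = 3.
nullity = |E| - r(M) = 5 - 3 = 2.
Product = 3 * 2 = 6.

6


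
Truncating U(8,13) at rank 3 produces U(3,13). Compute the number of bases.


Truncating U(8,13) to rank 3 gives U(3,13).
Bases of U(3,13) are all 3-element subsets of 13 elements.
Number of bases = (13 choose 3) = 286.

286


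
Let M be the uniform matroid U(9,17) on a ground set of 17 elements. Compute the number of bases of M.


Bases of U(9,17) are all 9-element subsets of the 17-element ground set.
Number of bases = C(17,9).
C(17,9) = 24310.

24310


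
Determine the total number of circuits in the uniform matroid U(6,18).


In U(6,18), circuits are the (7)-element subsets.
Any set of 7 elements is dependent, and removing any one element gives
an independent set of size 6, so it is a minimal dependent set.
Number of circuits = (18 choose 7) = 31824.

31824


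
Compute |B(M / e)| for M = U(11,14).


Contracting e from U(11,14) gives U(10,13).
Bases of U(10,13) = (13 choose 10) = 286.

286


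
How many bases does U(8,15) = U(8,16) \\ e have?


Deleting e from U(8,16) gives U(8,15) since n > r.
Bases of U(8,15) = (15 choose 8) = 6435.

6435


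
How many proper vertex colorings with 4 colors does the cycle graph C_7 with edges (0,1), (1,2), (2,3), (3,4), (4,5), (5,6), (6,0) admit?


P(C_7, k) = (k-1)^7 + (-1)^7*(k-1).
P(4) = (3)^7 - 3
= 2187 - 3 = 2184.

2184


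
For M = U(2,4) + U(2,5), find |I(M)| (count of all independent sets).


For a direct sum, |I(M1+M2)| = |I(M1)| * |I(M2)|.
|I(U(2,4))| = sum C(4,k) for k=0..2 = 11.
|I(U(2,5))| = sum C(5,k) for k=0..2 = 16.
Total = 11 * 16 = 176.

176


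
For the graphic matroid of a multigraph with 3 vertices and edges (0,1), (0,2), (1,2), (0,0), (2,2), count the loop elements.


In a graphic matroid, a loop is a self-loop edge (u,u) with rank 0.
Examining all 5 edges for self-loops...
Self-loops found: (0,0), (2,2)
Number of loops = 2.

2


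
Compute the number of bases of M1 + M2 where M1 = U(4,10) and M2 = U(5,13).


Bases of a direct sum M1 + M2: |B| = |B(M1)| * |B(M2)|.
|B(U(4,10))| = C(10,4) = 210.
|B(U(5,13))| = C(13,5) = 1287.
Total bases = 210 * 1287 = 270270.

270270


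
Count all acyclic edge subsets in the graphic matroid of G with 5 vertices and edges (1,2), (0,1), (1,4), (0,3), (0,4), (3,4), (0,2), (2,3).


An independent set in a graphic matroid is an acyclic edge subset.
G has 5 vertices and 8 edges.
Enumerate all 2^8 = 256 subsets, checking for acyclicity.
Total independent sets = 134.

134


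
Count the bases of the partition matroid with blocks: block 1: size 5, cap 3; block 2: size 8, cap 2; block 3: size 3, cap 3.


A basis picks exactly ci elements from block i.
Number of bases = product of C(|Si|, ci).
= C(5,3) * C(8,2) * C(3,3)
= 10 * 28 * 1
= 280.

280


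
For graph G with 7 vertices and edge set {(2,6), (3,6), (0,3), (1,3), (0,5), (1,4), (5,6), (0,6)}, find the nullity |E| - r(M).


Cycle rank (nullity) = |E| - r(M) = |E| - (|V| - c).
|E| = 8, |V| = 7, c = 1.
Nullity = 8 - (7 - 1) = 8 - 6 = 2.

2


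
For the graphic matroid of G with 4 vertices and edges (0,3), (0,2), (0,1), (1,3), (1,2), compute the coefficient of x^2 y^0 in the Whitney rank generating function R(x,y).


R(x,y) = sum over A in 2^E of x^(r(E)-r(A)) * y^(|A|-r(A)).
G has 4 vertices, 5 edges. r(E) = 3.
Enumerate all 2^5 = 32 subsets.
Count subsets with r(E)-r(A)=2 and |A|-r(A)=0: 5.

5


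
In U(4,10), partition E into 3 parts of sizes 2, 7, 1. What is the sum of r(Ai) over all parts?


r(Ai) = min(|Ai|, 4) for each part.
Sum = min(2,4) + min(7,4) + min(1,4)
    = 2 + 4 + 1
    = 7.

7


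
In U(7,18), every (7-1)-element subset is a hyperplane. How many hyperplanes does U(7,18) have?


Hyperplanes of U(7,18) are flats of rank 6.
In a uniform matroid, these are exactly the (6)-element subsets.
Count = C(18,6) = 18564.

18564


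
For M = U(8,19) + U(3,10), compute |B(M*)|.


(M1+M2)* = M1* + M2*.
M1* = U(11,19), bases: C(19,11) = 75582.
M2* = U(7,10), bases: C(10,7) = 120.
|B(M*)| = 75582 * 120 = 9069840.

9069840


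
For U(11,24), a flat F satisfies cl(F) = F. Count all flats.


Flats of U(11,24): every subset of size < 11 is a flat, plus E itself.
Count = C(24,0) + C(24,1) + C(24,2) + C(24,3) + C(24,4) + C(24,5) + C(24,6) + C(24,7) + C(24,8) + C(24,9) + C(24,10) + 1
     = 1 + 24 + 276 + 2024 + 10626 + 42504 + 134596 + 346104 + 735471 + 1307504 + 1961256 + 1
     = 4540387.

4540387


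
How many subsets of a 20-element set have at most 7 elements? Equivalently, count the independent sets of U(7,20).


Independent sets of U(7,20) are all subsets of size <= 7.
Count = (20 choose 0) + (20 choose 1) + (20 choose 2) + (20 choose 3) + (20 choose 4) + (20 choose 5) + (20 choose 6) + (20 choose 7)
     = 1 + 20 + 190 + 1140 + 4845 + 15504 + 38760 + 77520
     = 137980.

137980


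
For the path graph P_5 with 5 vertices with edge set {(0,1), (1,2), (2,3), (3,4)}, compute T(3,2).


A path on 5 vertices is a tree with 4 edges.
T(x,y) = x^(4) for any tree.
T(3,2) = 3^4 = 81.

81


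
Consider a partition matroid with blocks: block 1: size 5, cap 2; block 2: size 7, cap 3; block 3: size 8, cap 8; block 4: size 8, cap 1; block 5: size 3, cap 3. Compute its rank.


Rank of a partition matroid = sum of min(|Si|, ci) for each block.
= min(5,2) + min(7,3) + min(8,8) + min(8,1) + min(3,3)
= 2 + 3 + 8 + 1 + 3
= 17.

17


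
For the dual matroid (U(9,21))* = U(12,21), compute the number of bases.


The dual of U(r,n) is U(n-r, n) = U(12,21).
Bases of U(12,21) are all (12)-element subsets.
|B(M*)| = C(21,12) = 21! / (12! * 9!) = 293930.

293930


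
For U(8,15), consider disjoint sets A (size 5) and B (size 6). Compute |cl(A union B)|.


|A union B| = 5 + 6 = 11 (disjoint).
In U(8,15), cl(S) = S if |S| < 8, else cl(S) = E.
Since 11 >= 8, cl(A union B) = E.
|cl(A union B)| = 15.

15


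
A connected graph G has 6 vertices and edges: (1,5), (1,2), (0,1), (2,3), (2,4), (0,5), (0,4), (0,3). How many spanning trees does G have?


By Kirchhoff's matrix tree theorem, the number of spanning trees equals
the determinant of any cofactor of the Laplacian matrix L.
G has 6 vertices and 8 edges.
Computing the (5 x 5) cofactor determinant gives 32.

32


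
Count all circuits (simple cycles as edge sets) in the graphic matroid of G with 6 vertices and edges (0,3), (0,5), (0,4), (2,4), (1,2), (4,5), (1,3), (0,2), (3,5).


A circuit in a graphic matroid = edge set of a simple cycle.
G has 6 vertices and 9 edges.
Enumerating all minimal edge subsets forming cycles...
Total circuits found: 13.

13


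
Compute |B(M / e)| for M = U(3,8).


Contracting e from U(3,8) gives U(2,7).
Bases of U(2,7) = C(7,2) = 7! / (2! * 5!) = 21.

21


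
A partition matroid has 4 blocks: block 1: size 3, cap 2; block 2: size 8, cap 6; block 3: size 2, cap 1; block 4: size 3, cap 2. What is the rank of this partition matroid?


Rank of a partition matroid = sum of min(|Si|, ci) for each block.
= min(3,2) + min(8,6) + min(2,1) + min(3,2)
= 2 + 6 + 1 + 2
= 11.

11


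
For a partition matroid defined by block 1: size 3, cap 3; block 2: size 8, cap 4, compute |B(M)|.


A basis picks exactly ci elements from block i.
Number of bases = product of C(|Si|, ci).
= C(3,3) * C(8,4)
= 1 * 70
= 70.

70


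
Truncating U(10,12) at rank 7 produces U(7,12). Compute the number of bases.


Truncating U(10,12) to rank 7 gives U(7,12).
Bases of U(7,12) are all 7-element subsets of 12 elements.
Number of bases = C(12,7) = 12! / (7! * 5!) = 792.

792


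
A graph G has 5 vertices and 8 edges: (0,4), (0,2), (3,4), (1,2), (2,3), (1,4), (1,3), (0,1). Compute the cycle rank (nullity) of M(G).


Cycle rank (nullity) = |E| - r(M) = |E| - (|V| - c).
|E| = 8, |V| = 5, c = 1.
Nullity = 8 - (5 - 1) = 8 - 4 = 4.

4


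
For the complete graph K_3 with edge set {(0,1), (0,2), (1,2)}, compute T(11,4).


T(K_3; x,y) = x^2 + x + y.
T(11,4) = 121 + 11 + 4 = 136.

136


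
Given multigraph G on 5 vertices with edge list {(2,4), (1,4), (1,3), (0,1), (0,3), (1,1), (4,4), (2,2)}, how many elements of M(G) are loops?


In a graphic matroid, a loop is a self-loop edge (u,u) with rank 0.
Examining all 8 edges for self-loops...
Self-loops found: (1,1), (4,4), (2,2)
Number of loops = 3.

3


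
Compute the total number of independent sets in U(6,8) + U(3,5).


For a direct sum, |I(M1+M2)| = |I(M1)| * |I(M2)|.
|I(U(6,8))| = sum C(8,k) for k=0..6 = 247.
|I(U(3,5))| = sum C(5,k) for k=0..3 = 26.
Total = 247 * 26 = 6422.

6422


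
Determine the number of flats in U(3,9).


Flats of U(3,9): every subset of size < 3 is a flat, plus E itself.
Count = C(9,0) + C(9,1) + C(9,2) + 1
     = 1 + 9 + 36 + 1
     = 47.

47


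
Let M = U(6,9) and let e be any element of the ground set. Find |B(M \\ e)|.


Deleting e from U(6,9) gives U(6,8) since n > r.
Bases of U(6,8) = (8 choose 6) = 28.

28


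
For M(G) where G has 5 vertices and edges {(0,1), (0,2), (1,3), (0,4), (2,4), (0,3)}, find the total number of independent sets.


An independent set in a graphic matroid is an acyclic edge subset.
G has 5 vertices and 6 edges.
Enumerate all 2^6 = 64 subsets, checking for acyclicity.
Total independent sets = 49.

49


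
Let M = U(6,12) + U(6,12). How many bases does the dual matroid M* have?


(M1+M2)* = M1* + M2*.
M1* = U(6,12), bases: C(12,6) = 924.
M2* = U(6,12), bases: C(12,6) = 924.
|B(M*)| = 924 * 924 = 853776.

853776


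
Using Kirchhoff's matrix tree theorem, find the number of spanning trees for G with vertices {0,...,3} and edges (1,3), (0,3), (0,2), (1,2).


By Kirchhoff's matrix tree theorem, the number of spanning trees equals
the determinant of any cofactor of the Laplacian matrix L.
G has 4 vertices and 4 edges.
Computing the (3 x 3) cofactor determinant gives 4.

4


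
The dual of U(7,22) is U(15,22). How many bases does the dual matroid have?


The dual of U(r,n) is U(n-r, n) = U(15,22).
Bases of U(15,22) are all (15)-element subsets.
|B(M*)| = C(22,15) = 22! / (15! * 7!) = 170544.

170544


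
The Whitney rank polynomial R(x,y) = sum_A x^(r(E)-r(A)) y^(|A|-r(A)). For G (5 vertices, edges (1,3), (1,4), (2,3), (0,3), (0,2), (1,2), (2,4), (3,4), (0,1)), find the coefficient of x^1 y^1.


R(x,y) = sum over A in 2^E of x^(r(E)-r(A)) * y^(|A|-r(A)).
G has 5 vertices, 9 edges. r(E) = 4.
Enumerate all 2^9 = 512 subsets.
Count subsets with r(E)-r(A)=1 and |A|-r(A)=1: 51.

51


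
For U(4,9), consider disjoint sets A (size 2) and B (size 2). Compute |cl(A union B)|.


|A union B| = 2 + 2 = 4 (disjoint).
In U(4,9), cl(S) = S if |S| < 4, else cl(S) = E.
Since 4 >= 4, cl(A union B) = E.
|cl(A union B)| = 9.

9


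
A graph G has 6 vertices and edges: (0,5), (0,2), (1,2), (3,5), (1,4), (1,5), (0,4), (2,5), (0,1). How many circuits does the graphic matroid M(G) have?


A circuit in a graphic matroid = edge set of a simple cycle.
G has 6 vertices and 9 edges.
Enumerating all minimal edge subsets forming cycles...
Total circuits found: 12.

12


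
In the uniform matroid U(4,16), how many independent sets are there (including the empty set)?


Independent sets of U(4,16) are all subsets of size <= 4.
Count = C(16,0) + C(16,1) + C(16,2) + C(16,3) + C(16,4)
     = 1 + 16 + 120 + 560 + 1820
     = 2517.

2517


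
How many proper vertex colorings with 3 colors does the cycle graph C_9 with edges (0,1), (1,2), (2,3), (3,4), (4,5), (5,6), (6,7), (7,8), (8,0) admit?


P(C_9, k) = (k-1)^9 + (-1)^9*(k-1).
P(3) = (2)^9 - 2
= 512 - 2 = 510.

510


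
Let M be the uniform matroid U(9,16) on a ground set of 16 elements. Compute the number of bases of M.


Bases of U(9,16) are all 9-element subsets of the 16-element ground set.
Number of bases = C(16,9).
C(16,9) = 11440.

11440


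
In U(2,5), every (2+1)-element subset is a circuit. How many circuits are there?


In U(2,5), circuits are the (3)-element subsets.
Any set of 3 elements is dependent, and removing any one element gives
an independent set of size 2, so it is a minimal dependent set.
Number of circuits = C(5,3) = 5! / (3! * 2!) = 10.

10


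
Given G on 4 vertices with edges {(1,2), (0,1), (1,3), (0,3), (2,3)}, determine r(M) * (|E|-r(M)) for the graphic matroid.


r(M) = |V| - c = 4 - 1 = 3.
nullity = |E| - r(M) = 5 - 3 = 2.
Product = 3 * 2 = 6.

6


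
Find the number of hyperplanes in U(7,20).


Hyperplanes of U(7,20) are flats of rank 6.
In a uniform matroid, these are exactly the (6)-element subsets.
Count = C(20,6) = 38760.

38760


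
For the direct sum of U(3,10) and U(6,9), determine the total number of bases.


Bases of a direct sum M1 + M2: |B| = |B(M1)| * |B(M2)|.
|B(U(3,10))| = C(10,3) = 120.
|B(U(6,9))| = C(9,6) = 84.
Total bases = 120 * 84 = 10080.

10080


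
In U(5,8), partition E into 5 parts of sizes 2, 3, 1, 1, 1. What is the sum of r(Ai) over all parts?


r(Ai) = min(|Ai|, 5) for each part.
Sum = min(2,5) + min(3,5) + min(1,5) + min(1,5) + min(1,5)
    = 2 + 3 + 1 + 1 + 1
    = 8.

8


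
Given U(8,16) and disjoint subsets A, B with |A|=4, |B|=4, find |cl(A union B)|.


|A union B| = 4 + 4 = 8 (disjoint).
In U(8,16), cl(S) = S if |S| < 8, else cl(S) = E.
Since 8 >= 8, cl(A union B) = E.
|cl(A union B)| = 16.

16


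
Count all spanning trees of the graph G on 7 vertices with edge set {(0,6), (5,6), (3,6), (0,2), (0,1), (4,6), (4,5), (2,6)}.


By Kirchhoff's matrix tree theorem, the number of spanning trees equals
the determinant of any cofactor of the Laplacian matrix L.
G has 7 vertices and 8 edges.
Computing the (6 x 6) cofactor determinant gives 9.

9


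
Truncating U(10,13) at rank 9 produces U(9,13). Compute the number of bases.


Truncating U(10,13) to rank 9 gives U(9,13).
Bases of U(9,13) are all 9-element subsets of 13 elements.
Number of bases = (13 choose 9) = 715.

715


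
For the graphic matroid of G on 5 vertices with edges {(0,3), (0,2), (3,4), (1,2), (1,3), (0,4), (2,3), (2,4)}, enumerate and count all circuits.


A circuit in a graphic matroid = edge set of a simple cycle.
G has 5 vertices and 8 edges.
Enumerating all minimal edge subsets forming cycles...
Total circuits found: 12.

12


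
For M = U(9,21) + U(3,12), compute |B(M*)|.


(M1+M2)* = M1* + M2*.
M1* = U(12,21), bases: C(21,12) = 293930.
M2* = U(9,12), bases: C(12,9) = 220.
|B(M*)| = 293930 * 220 = 64664600.

64664600


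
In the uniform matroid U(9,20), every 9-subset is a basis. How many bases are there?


Bases of U(9,20) are all 9-element subsets of the 20-element ground set.
Number of bases = C(20,9).
C(20,9) = 167960.

167960


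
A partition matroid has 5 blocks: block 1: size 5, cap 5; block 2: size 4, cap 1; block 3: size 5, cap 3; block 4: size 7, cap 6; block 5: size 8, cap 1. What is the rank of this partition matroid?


Rank of a partition matroid = sum of min(|Si|, ci) for each block.
= min(5,5) + min(4,1) + min(5,3) + min(7,6) + min(8,1)
= 5 + 1 + 3 + 6 + 1
= 16.

16


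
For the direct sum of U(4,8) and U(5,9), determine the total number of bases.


Bases of a direct sum M1 + M2: |B| = |B(M1)| * |B(M2)|.
|B(U(4,8))| = C(8,4) = 70.
|B(U(5,9))| = C(9,5) = 126.
Total bases = 70 * 126 = 8820.

8820


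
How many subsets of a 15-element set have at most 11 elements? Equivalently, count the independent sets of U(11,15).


Independent sets of U(11,15) are all subsets of size <= 11.
Count = C(15,0) + C(15,1) + C(15,2) + C(15,3) + C(15,4) + C(15,5) + C(15,6) + C(15,7) + C(15,8) + C(15,9) + C(15,10) + C(15,11)
     = 1 + 15 + 105 + 455 + 1365 + 3003 + 5005 + 6435 + 6435 + 5005 + 3003 + 1365
     = 32192.

32192


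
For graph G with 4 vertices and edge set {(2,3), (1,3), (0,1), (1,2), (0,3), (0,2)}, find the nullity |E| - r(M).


Cycle rank (nullity) = |E| - r(M) = |E| - (|V| - c).
|E| = 6, |V| = 4, c = 1.
Nullity = 6 - (4 - 1) = 6 - 3 = 3.

3
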